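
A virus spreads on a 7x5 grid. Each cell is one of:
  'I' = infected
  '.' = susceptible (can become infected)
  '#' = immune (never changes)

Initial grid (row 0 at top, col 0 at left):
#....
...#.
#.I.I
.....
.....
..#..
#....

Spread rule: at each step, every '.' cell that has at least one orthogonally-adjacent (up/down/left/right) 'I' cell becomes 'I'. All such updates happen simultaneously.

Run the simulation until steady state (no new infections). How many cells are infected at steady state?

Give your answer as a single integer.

Answer: 30

Derivation:
Step 0 (initial): 2 infected
Step 1: +6 new -> 8 infected
Step 2: +7 new -> 15 infected
Step 3: +7 new -> 22 infected
Step 4: +4 new -> 26 infected
Step 5: +3 new -> 29 infected
Step 6: +1 new -> 30 infected
Step 7: +0 new -> 30 infected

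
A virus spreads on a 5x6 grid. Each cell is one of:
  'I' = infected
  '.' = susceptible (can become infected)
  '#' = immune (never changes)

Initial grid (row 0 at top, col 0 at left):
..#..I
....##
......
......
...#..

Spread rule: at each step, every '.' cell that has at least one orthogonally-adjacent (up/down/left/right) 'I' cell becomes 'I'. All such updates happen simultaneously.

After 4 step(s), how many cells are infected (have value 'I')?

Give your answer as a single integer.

Answer: 6

Derivation:
Step 0 (initial): 1 infected
Step 1: +1 new -> 2 infected
Step 2: +1 new -> 3 infected
Step 3: +1 new -> 4 infected
Step 4: +2 new -> 6 infected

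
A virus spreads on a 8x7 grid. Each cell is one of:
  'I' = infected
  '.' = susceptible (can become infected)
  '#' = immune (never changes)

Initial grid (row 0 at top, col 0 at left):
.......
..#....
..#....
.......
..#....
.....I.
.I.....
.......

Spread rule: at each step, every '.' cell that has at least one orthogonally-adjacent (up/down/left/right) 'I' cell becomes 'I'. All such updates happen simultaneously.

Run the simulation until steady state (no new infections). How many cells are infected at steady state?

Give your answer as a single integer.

Answer: 53

Derivation:
Step 0 (initial): 2 infected
Step 1: +8 new -> 10 infected
Step 2: +13 new -> 23 infected
Step 3: +9 new -> 32 infected
Step 4: +7 new -> 39 infected
Step 5: +6 new -> 45 infected
Step 6: +5 new -> 50 infected
Step 7: +3 new -> 53 infected
Step 8: +0 new -> 53 infected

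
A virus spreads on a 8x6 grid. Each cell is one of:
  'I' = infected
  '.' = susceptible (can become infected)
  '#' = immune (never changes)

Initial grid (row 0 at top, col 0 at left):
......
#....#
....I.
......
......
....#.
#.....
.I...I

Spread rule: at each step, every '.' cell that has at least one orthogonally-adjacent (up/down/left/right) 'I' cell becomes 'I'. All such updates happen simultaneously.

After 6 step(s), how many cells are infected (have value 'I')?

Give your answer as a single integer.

Answer: 44

Derivation:
Step 0 (initial): 3 infected
Step 1: +9 new -> 12 infected
Step 2: +11 new -> 23 infected
Step 3: +11 new -> 34 infected
Step 4: +7 new -> 41 infected
Step 5: +2 new -> 43 infected
Step 6: +1 new -> 44 infected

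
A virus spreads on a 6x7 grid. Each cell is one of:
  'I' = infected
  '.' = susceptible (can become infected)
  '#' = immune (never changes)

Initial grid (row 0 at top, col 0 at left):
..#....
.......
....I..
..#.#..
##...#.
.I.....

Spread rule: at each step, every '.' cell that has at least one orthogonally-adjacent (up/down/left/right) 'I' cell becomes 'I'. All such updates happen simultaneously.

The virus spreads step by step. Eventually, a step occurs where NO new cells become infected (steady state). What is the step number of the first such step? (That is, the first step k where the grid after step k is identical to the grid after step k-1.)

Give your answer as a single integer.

Answer: 7

Derivation:
Step 0 (initial): 2 infected
Step 1: +5 new -> 7 infected
Step 2: +9 new -> 16 infected
Step 3: +8 new -> 24 infected
Step 4: +7 new -> 31 infected
Step 5: +4 new -> 35 infected
Step 6: +1 new -> 36 infected
Step 7: +0 new -> 36 infected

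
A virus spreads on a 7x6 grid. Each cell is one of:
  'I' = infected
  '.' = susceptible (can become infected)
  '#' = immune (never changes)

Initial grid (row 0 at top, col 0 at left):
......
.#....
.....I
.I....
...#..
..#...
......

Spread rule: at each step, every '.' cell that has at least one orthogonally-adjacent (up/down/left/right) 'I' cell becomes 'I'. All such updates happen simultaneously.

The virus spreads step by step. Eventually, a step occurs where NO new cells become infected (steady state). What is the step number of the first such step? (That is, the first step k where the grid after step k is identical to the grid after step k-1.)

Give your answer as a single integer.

Step 0 (initial): 2 infected
Step 1: +7 new -> 9 infected
Step 2: +11 new -> 20 infected
Step 3: +8 new -> 28 infected
Step 4: +7 new -> 35 infected
Step 5: +4 new -> 39 infected
Step 6: +0 new -> 39 infected

Answer: 6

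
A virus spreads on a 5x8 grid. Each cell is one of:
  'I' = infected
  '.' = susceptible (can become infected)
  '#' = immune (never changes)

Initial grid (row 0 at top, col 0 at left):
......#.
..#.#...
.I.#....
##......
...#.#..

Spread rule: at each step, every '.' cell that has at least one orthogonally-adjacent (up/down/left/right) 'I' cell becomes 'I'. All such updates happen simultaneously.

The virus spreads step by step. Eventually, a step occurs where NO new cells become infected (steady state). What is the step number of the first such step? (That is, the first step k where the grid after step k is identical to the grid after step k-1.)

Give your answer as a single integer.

Step 0 (initial): 1 infected
Step 1: +3 new -> 4 infected
Step 2: +3 new -> 7 infected
Step 3: +4 new -> 11 infected
Step 4: +3 new -> 14 infected
Step 5: +6 new -> 20 infected
Step 6: +3 new -> 23 infected
Step 7: +4 new -> 27 infected
Step 8: +3 new -> 30 infected
Step 9: +1 new -> 31 infected
Step 10: +1 new -> 32 infected
Step 11: +0 new -> 32 infected

Answer: 11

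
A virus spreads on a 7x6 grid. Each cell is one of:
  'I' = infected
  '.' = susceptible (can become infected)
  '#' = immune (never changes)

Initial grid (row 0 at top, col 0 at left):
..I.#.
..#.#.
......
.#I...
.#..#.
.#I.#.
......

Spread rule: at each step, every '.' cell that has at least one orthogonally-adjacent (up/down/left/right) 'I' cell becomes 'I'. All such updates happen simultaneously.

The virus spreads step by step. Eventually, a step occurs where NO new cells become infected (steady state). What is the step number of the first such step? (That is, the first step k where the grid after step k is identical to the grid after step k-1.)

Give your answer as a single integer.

Answer: 7

Derivation:
Step 0 (initial): 3 infected
Step 1: +7 new -> 10 infected
Step 2: +9 new -> 19 infected
Step 3: +6 new -> 25 infected
Step 4: +5 new -> 30 infected
Step 5: +3 new -> 33 infected
Step 6: +1 new -> 34 infected
Step 7: +0 new -> 34 infected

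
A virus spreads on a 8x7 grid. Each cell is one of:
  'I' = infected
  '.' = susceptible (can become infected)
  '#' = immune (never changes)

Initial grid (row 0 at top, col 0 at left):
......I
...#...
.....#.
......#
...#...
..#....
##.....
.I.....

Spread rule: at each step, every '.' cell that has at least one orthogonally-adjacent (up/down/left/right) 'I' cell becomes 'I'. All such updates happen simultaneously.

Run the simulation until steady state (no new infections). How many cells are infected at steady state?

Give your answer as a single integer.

Step 0 (initial): 2 infected
Step 1: +4 new -> 6 infected
Step 2: +5 new -> 11 infected
Step 3: +4 new -> 15 infected
Step 4: +5 new -> 20 infected
Step 5: +7 new -> 27 infected
Step 6: +8 new -> 35 infected
Step 7: +5 new -> 40 infected
Step 8: +4 new -> 44 infected
Step 9: +2 new -> 46 infected
Step 10: +2 new -> 48 infected
Step 11: +1 new -> 49 infected
Step 12: +0 new -> 49 infected

Answer: 49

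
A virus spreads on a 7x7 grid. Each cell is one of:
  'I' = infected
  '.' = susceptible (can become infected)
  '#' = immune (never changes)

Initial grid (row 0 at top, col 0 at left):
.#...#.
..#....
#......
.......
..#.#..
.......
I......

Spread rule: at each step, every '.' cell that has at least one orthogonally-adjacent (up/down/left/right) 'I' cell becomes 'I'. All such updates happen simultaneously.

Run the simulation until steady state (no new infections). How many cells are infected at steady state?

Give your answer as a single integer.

Step 0 (initial): 1 infected
Step 1: +2 new -> 3 infected
Step 2: +3 new -> 6 infected
Step 3: +4 new -> 10 infected
Step 4: +3 new -> 13 infected
Step 5: +5 new -> 18 infected
Step 6: +5 new -> 23 infected
Step 7: +5 new -> 28 infected
Step 8: +5 new -> 33 infected
Step 9: +4 new -> 37 infected
Step 10: +4 new -> 41 infected
Step 11: +1 new -> 42 infected
Step 12: +1 new -> 43 infected
Step 13: +0 new -> 43 infected

Answer: 43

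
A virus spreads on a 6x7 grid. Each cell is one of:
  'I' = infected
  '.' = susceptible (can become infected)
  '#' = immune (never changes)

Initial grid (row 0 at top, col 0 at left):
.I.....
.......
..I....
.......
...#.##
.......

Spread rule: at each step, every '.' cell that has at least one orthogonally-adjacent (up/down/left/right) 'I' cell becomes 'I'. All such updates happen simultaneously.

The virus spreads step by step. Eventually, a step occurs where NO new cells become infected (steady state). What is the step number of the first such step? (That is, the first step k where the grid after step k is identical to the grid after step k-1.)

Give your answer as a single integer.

Answer: 8

Derivation:
Step 0 (initial): 2 infected
Step 1: +7 new -> 9 infected
Step 2: +8 new -> 17 infected
Step 3: +7 new -> 24 infected
Step 4: +8 new -> 32 infected
Step 5: +5 new -> 37 infected
Step 6: +1 new -> 38 infected
Step 7: +1 new -> 39 infected
Step 8: +0 new -> 39 infected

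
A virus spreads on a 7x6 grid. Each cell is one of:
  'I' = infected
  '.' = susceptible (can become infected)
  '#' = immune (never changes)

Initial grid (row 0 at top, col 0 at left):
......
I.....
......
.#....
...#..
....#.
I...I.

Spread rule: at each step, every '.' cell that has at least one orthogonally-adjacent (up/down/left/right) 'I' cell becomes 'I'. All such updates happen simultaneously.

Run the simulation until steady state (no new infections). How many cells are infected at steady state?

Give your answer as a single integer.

Answer: 39

Derivation:
Step 0 (initial): 3 infected
Step 1: +7 new -> 10 infected
Step 2: +9 new -> 19 infected
Step 3: +6 new -> 25 infected
Step 4: +7 new -> 32 infected
Step 5: +6 new -> 38 infected
Step 6: +1 new -> 39 infected
Step 7: +0 new -> 39 infected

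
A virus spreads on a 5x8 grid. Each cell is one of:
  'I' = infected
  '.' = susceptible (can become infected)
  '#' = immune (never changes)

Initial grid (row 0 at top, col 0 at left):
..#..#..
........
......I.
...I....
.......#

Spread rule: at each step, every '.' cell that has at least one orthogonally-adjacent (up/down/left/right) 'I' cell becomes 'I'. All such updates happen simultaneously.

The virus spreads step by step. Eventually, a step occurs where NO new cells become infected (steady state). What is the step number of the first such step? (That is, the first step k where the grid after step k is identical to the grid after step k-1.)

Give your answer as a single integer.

Answer: 7

Derivation:
Step 0 (initial): 2 infected
Step 1: +8 new -> 10 infected
Step 2: +12 new -> 22 infected
Step 3: +8 new -> 30 infected
Step 4: +4 new -> 34 infected
Step 5: +2 new -> 36 infected
Step 6: +1 new -> 37 infected
Step 7: +0 new -> 37 infected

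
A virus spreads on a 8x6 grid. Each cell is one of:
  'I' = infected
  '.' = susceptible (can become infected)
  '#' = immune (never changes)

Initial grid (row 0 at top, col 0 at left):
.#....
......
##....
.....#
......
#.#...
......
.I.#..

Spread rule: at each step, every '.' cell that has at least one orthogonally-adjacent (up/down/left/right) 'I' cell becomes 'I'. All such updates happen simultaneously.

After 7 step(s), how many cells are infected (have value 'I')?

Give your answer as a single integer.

Step 0 (initial): 1 infected
Step 1: +3 new -> 4 infected
Step 2: +3 new -> 7 infected
Step 3: +2 new -> 9 infected
Step 4: +5 new -> 14 infected
Step 5: +6 new -> 20 infected
Step 6: +5 new -> 25 infected
Step 7: +4 new -> 29 infected

Answer: 29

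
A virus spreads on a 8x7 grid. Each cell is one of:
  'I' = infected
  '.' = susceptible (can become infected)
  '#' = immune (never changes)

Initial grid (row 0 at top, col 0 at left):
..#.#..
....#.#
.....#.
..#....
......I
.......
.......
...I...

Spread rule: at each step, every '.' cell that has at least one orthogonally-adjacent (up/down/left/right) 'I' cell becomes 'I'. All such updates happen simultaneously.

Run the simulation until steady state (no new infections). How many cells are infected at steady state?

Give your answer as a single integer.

Answer: 47

Derivation:
Step 0 (initial): 2 infected
Step 1: +6 new -> 8 infected
Step 2: +10 new -> 18 infected
Step 3: +8 new -> 26 infected
Step 4: +5 new -> 31 infected
Step 5: +3 new -> 34 infected
Step 6: +4 new -> 38 infected
Step 7: +4 new -> 42 infected
Step 8: +2 new -> 44 infected
Step 9: +2 new -> 46 infected
Step 10: +1 new -> 47 infected
Step 11: +0 new -> 47 infected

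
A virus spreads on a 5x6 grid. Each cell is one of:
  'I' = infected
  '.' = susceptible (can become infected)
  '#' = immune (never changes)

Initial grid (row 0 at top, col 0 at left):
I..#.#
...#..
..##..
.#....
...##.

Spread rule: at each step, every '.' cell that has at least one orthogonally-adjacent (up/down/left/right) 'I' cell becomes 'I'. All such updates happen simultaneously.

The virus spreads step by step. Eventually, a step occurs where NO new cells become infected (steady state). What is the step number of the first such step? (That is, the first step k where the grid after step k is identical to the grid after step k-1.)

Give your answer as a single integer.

Step 0 (initial): 1 infected
Step 1: +2 new -> 3 infected
Step 2: +3 new -> 6 infected
Step 3: +3 new -> 9 infected
Step 4: +1 new -> 10 infected
Step 5: +1 new -> 11 infected
Step 6: +1 new -> 12 infected
Step 7: +1 new -> 13 infected
Step 8: +1 new -> 14 infected
Step 9: +1 new -> 15 infected
Step 10: +2 new -> 17 infected
Step 11: +3 new -> 20 infected
Step 12: +2 new -> 22 infected
Step 13: +0 new -> 22 infected

Answer: 13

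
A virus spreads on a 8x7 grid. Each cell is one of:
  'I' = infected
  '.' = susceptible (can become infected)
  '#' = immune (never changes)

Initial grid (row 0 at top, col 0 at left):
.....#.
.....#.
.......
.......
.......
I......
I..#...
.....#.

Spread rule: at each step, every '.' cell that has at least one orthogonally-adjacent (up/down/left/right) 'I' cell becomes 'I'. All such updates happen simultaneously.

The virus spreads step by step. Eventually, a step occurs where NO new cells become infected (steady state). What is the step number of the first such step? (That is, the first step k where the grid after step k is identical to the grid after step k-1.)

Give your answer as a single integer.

Answer: 12

Derivation:
Step 0 (initial): 2 infected
Step 1: +4 new -> 6 infected
Step 2: +5 new -> 11 infected
Step 3: +5 new -> 16 infected
Step 4: +6 new -> 22 infected
Step 5: +8 new -> 30 infected
Step 6: +7 new -> 37 infected
Step 7: +6 new -> 43 infected
Step 8: +5 new -> 48 infected
Step 9: +2 new -> 50 infected
Step 10: +1 new -> 51 infected
Step 11: +1 new -> 52 infected
Step 12: +0 new -> 52 infected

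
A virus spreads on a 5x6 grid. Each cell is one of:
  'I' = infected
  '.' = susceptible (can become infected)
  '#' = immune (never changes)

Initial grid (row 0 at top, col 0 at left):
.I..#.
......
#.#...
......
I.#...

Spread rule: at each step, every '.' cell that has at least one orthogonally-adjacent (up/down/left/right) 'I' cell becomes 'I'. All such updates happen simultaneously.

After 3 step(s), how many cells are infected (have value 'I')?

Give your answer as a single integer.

Answer: 14

Derivation:
Step 0 (initial): 2 infected
Step 1: +5 new -> 7 infected
Step 2: +5 new -> 12 infected
Step 3: +2 new -> 14 infected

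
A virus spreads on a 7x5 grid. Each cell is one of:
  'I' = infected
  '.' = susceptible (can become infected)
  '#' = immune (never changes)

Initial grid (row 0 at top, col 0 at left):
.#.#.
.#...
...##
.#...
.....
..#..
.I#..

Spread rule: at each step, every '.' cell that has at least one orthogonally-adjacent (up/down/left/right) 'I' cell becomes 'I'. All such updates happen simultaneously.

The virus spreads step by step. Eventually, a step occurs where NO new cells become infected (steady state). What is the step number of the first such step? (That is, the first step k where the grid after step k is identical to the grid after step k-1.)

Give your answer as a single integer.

Step 0 (initial): 1 infected
Step 1: +2 new -> 3 infected
Step 2: +2 new -> 5 infected
Step 3: +2 new -> 7 infected
Step 4: +3 new -> 10 infected
Step 5: +5 new -> 15 infected
Step 6: +6 new -> 21 infected
Step 7: +4 new -> 25 infected
Step 8: +1 new -> 26 infected
Step 9: +1 new -> 27 infected
Step 10: +0 new -> 27 infected

Answer: 10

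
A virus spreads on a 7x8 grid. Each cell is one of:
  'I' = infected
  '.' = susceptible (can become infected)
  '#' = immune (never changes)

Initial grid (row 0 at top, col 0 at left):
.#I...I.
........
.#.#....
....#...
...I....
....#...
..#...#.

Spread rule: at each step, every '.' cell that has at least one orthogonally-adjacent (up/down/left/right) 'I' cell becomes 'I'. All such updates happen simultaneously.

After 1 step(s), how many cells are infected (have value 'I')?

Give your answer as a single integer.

Answer: 12

Derivation:
Step 0 (initial): 3 infected
Step 1: +9 new -> 12 infected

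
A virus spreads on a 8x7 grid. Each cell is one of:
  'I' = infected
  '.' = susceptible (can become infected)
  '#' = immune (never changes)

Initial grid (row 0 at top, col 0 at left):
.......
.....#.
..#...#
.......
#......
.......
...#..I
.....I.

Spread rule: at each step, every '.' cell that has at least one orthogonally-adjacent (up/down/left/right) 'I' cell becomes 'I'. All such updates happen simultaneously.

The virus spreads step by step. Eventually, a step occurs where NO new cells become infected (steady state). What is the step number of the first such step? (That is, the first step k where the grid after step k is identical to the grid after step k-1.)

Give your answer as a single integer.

Answer: 13

Derivation:
Step 0 (initial): 2 infected
Step 1: +4 new -> 6 infected
Step 2: +4 new -> 10 infected
Step 3: +4 new -> 14 infected
Step 4: +5 new -> 19 infected
Step 5: +6 new -> 25 infected
Step 6: +5 new -> 30 infected
Step 7: +5 new -> 35 infected
Step 8: +3 new -> 38 infected
Step 9: +5 new -> 43 infected
Step 10: +4 new -> 47 infected
Step 11: +3 new -> 50 infected
Step 12: +1 new -> 51 infected
Step 13: +0 new -> 51 infected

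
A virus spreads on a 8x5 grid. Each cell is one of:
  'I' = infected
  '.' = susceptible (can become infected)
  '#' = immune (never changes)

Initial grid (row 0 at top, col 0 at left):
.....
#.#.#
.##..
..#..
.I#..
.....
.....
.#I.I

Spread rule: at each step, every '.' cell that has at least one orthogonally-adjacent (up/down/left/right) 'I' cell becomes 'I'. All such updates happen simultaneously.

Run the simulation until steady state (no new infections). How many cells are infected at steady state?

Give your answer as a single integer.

Step 0 (initial): 3 infected
Step 1: +6 new -> 9 infected
Step 2: +6 new -> 15 infected
Step 3: +4 new -> 19 infected
Step 4: +3 new -> 22 infected
Step 5: +2 new -> 24 infected
Step 6: +1 new -> 25 infected
Step 7: +1 new -> 26 infected
Step 8: +1 new -> 27 infected
Step 9: +2 new -> 29 infected
Step 10: +1 new -> 30 infected
Step 11: +2 new -> 32 infected
Step 12: +0 new -> 32 infected

Answer: 32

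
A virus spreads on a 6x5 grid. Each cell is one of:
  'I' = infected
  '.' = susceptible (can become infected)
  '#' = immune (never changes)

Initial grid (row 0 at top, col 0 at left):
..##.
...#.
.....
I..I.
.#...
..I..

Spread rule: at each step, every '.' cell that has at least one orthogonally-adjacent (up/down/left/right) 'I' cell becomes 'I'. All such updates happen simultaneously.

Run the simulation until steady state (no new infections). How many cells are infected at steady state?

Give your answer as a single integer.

Step 0 (initial): 3 infected
Step 1: +10 new -> 13 infected
Step 2: +7 new -> 20 infected
Step 3: +4 new -> 24 infected
Step 4: +2 new -> 26 infected
Step 5: +0 new -> 26 infected

Answer: 26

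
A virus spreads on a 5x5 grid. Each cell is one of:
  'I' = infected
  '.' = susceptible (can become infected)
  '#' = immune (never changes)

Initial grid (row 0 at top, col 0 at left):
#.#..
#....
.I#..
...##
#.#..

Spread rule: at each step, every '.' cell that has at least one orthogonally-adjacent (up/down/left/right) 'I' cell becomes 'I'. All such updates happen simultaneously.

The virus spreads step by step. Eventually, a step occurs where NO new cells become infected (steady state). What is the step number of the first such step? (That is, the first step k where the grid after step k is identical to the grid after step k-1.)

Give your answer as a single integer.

Step 0 (initial): 1 infected
Step 1: +3 new -> 4 infected
Step 2: +5 new -> 9 infected
Step 3: +1 new -> 10 infected
Step 4: +3 new -> 13 infected
Step 5: +2 new -> 15 infected
Step 6: +0 new -> 15 infected

Answer: 6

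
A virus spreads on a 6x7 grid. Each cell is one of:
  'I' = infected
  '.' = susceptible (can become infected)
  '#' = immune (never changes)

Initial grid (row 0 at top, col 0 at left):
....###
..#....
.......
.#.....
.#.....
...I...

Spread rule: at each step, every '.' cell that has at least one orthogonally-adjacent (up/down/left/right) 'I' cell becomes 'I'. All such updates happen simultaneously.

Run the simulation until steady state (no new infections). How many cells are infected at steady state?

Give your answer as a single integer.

Step 0 (initial): 1 infected
Step 1: +3 new -> 4 infected
Step 2: +5 new -> 9 infected
Step 3: +6 new -> 15 infected
Step 4: +6 new -> 21 infected
Step 5: +6 new -> 27 infected
Step 6: +5 new -> 32 infected
Step 7: +3 new -> 35 infected
Step 8: +1 new -> 36 infected
Step 9: +0 new -> 36 infected

Answer: 36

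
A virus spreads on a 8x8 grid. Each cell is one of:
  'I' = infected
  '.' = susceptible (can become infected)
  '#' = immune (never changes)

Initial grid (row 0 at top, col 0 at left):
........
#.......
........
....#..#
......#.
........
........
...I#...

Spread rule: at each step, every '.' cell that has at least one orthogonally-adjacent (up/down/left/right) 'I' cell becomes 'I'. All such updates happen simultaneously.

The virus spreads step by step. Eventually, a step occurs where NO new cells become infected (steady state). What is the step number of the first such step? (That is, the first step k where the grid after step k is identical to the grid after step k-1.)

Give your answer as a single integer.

Step 0 (initial): 1 infected
Step 1: +2 new -> 3 infected
Step 2: +4 new -> 7 infected
Step 3: +6 new -> 13 infected
Step 4: +8 new -> 21 infected
Step 5: +8 new -> 29 infected
Step 6: +8 new -> 37 infected
Step 7: +8 new -> 45 infected
Step 8: +6 new -> 51 infected
Step 9: +4 new -> 55 infected
Step 10: +3 new -> 58 infected
Step 11: +1 new -> 59 infected
Step 12: +0 new -> 59 infected

Answer: 12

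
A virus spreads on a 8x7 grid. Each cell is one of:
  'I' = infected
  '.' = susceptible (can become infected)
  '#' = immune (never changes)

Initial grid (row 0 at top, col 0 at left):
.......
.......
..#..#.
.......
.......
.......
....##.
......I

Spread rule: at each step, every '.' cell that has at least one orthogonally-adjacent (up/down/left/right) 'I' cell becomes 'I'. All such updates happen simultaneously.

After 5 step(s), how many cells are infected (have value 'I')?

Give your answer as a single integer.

Step 0 (initial): 1 infected
Step 1: +2 new -> 3 infected
Step 2: +2 new -> 5 infected
Step 3: +3 new -> 8 infected
Step 4: +5 new -> 13 infected
Step 5: +6 new -> 19 infected

Answer: 19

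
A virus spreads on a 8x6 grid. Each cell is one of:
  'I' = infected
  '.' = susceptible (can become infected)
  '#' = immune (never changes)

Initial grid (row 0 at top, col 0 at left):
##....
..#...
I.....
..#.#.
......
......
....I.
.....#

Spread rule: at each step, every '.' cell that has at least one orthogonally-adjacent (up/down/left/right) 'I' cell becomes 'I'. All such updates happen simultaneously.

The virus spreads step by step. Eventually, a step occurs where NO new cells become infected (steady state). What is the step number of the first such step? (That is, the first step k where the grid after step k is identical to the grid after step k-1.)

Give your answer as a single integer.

Step 0 (initial): 2 infected
Step 1: +7 new -> 9 infected
Step 2: +9 new -> 18 infected
Step 3: +8 new -> 26 infected
Step 4: +8 new -> 34 infected
Step 5: +4 new -> 38 infected
Step 6: +3 new -> 41 infected
Step 7: +1 new -> 42 infected
Step 8: +0 new -> 42 infected

Answer: 8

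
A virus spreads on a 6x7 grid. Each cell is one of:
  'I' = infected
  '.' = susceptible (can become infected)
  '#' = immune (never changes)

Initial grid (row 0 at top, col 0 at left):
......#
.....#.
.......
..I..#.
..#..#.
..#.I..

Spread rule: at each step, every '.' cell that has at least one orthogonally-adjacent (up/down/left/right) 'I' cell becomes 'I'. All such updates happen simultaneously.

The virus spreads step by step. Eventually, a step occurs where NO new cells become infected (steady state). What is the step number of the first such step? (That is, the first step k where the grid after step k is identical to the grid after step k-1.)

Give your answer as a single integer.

Answer: 7

Derivation:
Step 0 (initial): 2 infected
Step 1: +6 new -> 8 infected
Step 2: +8 new -> 16 infected
Step 3: +8 new -> 24 infected
Step 4: +7 new -> 31 infected
Step 5: +3 new -> 34 infected
Step 6: +2 new -> 36 infected
Step 7: +0 new -> 36 infected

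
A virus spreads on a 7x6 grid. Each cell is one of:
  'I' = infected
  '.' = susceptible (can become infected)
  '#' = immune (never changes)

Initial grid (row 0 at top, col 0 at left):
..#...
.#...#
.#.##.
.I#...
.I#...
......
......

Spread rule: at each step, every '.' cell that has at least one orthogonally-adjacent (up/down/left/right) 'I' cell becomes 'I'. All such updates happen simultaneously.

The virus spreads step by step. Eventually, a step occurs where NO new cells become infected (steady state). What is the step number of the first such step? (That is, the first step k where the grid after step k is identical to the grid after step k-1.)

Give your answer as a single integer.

Step 0 (initial): 2 infected
Step 1: +3 new -> 5 infected
Step 2: +4 new -> 9 infected
Step 3: +4 new -> 13 infected
Step 4: +4 new -> 17 infected
Step 5: +5 new -> 22 infected
Step 6: +3 new -> 25 infected
Step 7: +1 new -> 26 infected
Step 8: +1 new -> 27 infected
Step 9: +0 new -> 27 infected

Answer: 9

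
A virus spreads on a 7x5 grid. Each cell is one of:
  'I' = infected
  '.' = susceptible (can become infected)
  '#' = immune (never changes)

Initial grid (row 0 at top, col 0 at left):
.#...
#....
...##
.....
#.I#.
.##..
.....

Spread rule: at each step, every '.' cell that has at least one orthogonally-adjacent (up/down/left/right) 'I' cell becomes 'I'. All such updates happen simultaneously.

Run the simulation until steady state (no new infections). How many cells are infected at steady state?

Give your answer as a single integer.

Step 0 (initial): 1 infected
Step 1: +2 new -> 3 infected
Step 2: +3 new -> 6 infected
Step 3: +4 new -> 10 infected
Step 4: +5 new -> 15 infected
Step 5: +3 new -> 18 infected
Step 6: +3 new -> 21 infected
Step 7: +1 new -> 22 infected
Step 8: +1 new -> 23 infected
Step 9: +1 new -> 24 infected
Step 10: +1 new -> 25 infected
Step 11: +1 new -> 26 infected
Step 12: +0 new -> 26 infected

Answer: 26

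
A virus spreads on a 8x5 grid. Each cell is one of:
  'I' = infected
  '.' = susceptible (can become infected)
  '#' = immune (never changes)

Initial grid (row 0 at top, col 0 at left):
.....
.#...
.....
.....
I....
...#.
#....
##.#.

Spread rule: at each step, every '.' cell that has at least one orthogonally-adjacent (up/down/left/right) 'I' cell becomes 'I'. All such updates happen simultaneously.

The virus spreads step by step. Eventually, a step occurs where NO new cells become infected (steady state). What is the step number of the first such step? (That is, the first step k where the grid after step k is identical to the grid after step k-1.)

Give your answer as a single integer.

Step 0 (initial): 1 infected
Step 1: +3 new -> 4 infected
Step 2: +4 new -> 8 infected
Step 3: +6 new -> 14 infected
Step 4: +5 new -> 19 infected
Step 5: +7 new -> 26 infected
Step 6: +4 new -> 30 infected
Step 7: +3 new -> 33 infected
Step 8: +1 new -> 34 infected
Step 9: +0 new -> 34 infected

Answer: 9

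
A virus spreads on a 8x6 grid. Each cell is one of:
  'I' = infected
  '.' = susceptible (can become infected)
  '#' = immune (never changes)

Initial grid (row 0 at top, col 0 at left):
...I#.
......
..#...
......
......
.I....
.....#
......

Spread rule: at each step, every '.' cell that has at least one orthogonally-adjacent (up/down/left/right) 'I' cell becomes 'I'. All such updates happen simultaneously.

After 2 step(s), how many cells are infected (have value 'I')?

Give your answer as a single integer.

Step 0 (initial): 2 infected
Step 1: +6 new -> 8 infected
Step 2: +11 new -> 19 infected

Answer: 19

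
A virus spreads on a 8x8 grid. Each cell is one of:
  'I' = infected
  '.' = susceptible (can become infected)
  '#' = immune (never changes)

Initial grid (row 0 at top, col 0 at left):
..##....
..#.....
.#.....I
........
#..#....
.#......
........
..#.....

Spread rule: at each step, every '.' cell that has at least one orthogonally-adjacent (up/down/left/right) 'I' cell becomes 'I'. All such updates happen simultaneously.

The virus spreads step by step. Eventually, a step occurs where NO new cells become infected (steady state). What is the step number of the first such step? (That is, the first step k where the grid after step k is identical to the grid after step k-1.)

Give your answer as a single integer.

Step 0 (initial): 1 infected
Step 1: +3 new -> 4 infected
Step 2: +5 new -> 9 infected
Step 3: +6 new -> 15 infected
Step 4: +7 new -> 22 infected
Step 5: +8 new -> 30 infected
Step 6: +4 new -> 34 infected
Step 7: +5 new -> 39 infected
Step 8: +5 new -> 44 infected
Step 9: +3 new -> 47 infected
Step 10: +2 new -> 49 infected
Step 11: +4 new -> 53 infected
Step 12: +3 new -> 56 infected
Step 13: +0 new -> 56 infected

Answer: 13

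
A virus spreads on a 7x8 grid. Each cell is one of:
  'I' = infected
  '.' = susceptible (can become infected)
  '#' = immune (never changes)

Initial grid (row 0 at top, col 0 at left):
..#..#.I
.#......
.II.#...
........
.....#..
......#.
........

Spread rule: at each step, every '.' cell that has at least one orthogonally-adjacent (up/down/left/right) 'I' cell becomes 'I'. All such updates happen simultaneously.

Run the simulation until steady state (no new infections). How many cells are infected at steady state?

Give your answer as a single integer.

Answer: 50

Derivation:
Step 0 (initial): 3 infected
Step 1: +7 new -> 10 infected
Step 2: +8 new -> 18 infected
Step 3: +11 new -> 29 infected
Step 4: +11 new -> 40 infected
Step 5: +5 new -> 45 infected
Step 6: +3 new -> 48 infected
Step 7: +2 new -> 50 infected
Step 8: +0 new -> 50 infected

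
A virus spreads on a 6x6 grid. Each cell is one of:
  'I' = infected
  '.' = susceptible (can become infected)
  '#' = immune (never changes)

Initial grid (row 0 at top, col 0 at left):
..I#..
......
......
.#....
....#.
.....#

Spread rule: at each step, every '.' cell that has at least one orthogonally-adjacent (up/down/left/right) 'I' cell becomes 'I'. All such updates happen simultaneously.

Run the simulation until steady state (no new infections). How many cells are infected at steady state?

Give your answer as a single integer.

Answer: 32

Derivation:
Step 0 (initial): 1 infected
Step 1: +2 new -> 3 infected
Step 2: +4 new -> 7 infected
Step 3: +5 new -> 12 infected
Step 4: +6 new -> 18 infected
Step 5: +7 new -> 25 infected
Step 6: +4 new -> 29 infected
Step 7: +3 new -> 32 infected
Step 8: +0 new -> 32 infected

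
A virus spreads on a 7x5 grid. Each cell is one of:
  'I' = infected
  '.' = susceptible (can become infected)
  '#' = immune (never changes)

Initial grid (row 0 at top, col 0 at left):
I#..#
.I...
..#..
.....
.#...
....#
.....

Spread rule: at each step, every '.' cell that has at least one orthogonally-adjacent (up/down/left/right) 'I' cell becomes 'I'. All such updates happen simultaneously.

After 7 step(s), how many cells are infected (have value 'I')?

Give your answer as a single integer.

Step 0 (initial): 2 infected
Step 1: +3 new -> 5 infected
Step 2: +4 new -> 9 infected
Step 3: +5 new -> 14 infected
Step 4: +4 new -> 18 infected
Step 5: +4 new -> 22 infected
Step 6: +5 new -> 27 infected
Step 7: +2 new -> 29 infected

Answer: 29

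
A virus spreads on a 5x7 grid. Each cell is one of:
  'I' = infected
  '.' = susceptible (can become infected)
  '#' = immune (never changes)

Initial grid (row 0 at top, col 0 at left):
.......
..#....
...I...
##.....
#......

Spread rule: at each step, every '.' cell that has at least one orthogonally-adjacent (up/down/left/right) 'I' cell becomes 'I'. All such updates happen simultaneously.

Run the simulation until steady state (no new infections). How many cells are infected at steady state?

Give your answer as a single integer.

Step 0 (initial): 1 infected
Step 1: +4 new -> 5 infected
Step 2: +7 new -> 12 infected
Step 3: +9 new -> 21 infected
Step 4: +7 new -> 28 infected
Step 5: +3 new -> 31 infected
Step 6: +0 new -> 31 infected

Answer: 31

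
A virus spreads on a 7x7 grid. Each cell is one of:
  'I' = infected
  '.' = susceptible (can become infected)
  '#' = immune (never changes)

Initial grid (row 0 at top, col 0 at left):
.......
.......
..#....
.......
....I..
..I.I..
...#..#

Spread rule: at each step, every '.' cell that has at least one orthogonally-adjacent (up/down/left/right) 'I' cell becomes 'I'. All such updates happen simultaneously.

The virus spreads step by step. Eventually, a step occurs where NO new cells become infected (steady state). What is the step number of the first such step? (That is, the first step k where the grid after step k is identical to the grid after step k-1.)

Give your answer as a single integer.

Answer: 8

Derivation:
Step 0 (initial): 3 infected
Step 1: +9 new -> 12 infected
Step 2: +10 new -> 22 infected
Step 3: +7 new -> 29 infected
Step 4: +6 new -> 35 infected
Step 5: +6 new -> 41 infected
Step 6: +4 new -> 45 infected
Step 7: +1 new -> 46 infected
Step 8: +0 new -> 46 infected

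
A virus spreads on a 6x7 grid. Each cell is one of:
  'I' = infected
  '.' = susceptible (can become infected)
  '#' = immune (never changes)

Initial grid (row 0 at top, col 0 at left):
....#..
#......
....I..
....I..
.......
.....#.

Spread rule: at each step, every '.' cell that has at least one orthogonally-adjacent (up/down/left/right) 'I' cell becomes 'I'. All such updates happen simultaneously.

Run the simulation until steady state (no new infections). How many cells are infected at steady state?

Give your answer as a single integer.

Step 0 (initial): 2 infected
Step 1: +6 new -> 8 infected
Step 2: +9 new -> 17 infected
Step 3: +9 new -> 26 infected
Step 4: +8 new -> 34 infected
Step 5: +3 new -> 37 infected
Step 6: +2 new -> 39 infected
Step 7: +0 new -> 39 infected

Answer: 39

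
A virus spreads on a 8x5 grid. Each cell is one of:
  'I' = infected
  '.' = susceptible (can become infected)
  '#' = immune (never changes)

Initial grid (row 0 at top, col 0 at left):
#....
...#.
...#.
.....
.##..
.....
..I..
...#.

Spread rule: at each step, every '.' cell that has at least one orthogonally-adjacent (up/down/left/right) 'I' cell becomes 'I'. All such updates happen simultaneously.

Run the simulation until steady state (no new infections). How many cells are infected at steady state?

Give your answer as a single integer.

Answer: 34

Derivation:
Step 0 (initial): 1 infected
Step 1: +4 new -> 5 infected
Step 2: +5 new -> 10 infected
Step 3: +5 new -> 15 infected
Step 4: +3 new -> 18 infected
Step 5: +3 new -> 21 infected
Step 6: +4 new -> 25 infected
Step 7: +4 new -> 29 infected
Step 8: +3 new -> 32 infected
Step 9: +2 new -> 34 infected
Step 10: +0 new -> 34 infected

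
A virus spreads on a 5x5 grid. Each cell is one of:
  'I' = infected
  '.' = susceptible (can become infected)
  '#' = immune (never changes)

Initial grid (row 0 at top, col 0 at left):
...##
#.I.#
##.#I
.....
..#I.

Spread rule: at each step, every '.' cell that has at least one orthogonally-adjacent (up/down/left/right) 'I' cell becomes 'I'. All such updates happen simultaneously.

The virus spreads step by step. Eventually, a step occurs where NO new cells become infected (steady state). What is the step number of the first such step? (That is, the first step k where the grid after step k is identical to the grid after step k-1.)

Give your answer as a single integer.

Answer: 6

Derivation:
Step 0 (initial): 3 infected
Step 1: +7 new -> 10 infected
Step 2: +2 new -> 12 infected
Step 3: +2 new -> 14 infected
Step 4: +2 new -> 16 infected
Step 5: +1 new -> 17 infected
Step 6: +0 new -> 17 infected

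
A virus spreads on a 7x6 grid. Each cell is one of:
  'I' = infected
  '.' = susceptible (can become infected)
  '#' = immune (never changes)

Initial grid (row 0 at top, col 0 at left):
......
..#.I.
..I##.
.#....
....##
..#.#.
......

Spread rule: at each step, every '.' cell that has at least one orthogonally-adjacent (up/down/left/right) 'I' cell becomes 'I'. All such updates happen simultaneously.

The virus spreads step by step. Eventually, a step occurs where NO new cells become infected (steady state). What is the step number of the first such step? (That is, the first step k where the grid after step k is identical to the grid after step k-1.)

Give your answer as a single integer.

Answer: 9

Derivation:
Step 0 (initial): 2 infected
Step 1: +5 new -> 7 infected
Step 2: +7 new -> 14 infected
Step 3: +8 new -> 22 infected
Step 4: +4 new -> 26 infected
Step 5: +3 new -> 29 infected
Step 6: +3 new -> 32 infected
Step 7: +1 new -> 33 infected
Step 8: +1 new -> 34 infected
Step 9: +0 new -> 34 infected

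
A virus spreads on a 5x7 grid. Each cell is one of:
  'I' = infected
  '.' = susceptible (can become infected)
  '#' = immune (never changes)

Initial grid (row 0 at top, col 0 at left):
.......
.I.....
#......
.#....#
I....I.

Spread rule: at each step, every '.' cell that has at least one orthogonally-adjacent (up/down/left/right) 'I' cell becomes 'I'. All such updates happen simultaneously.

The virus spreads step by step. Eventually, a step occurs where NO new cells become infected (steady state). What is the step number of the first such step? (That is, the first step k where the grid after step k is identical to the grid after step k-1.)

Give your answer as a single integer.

Answer: 6

Derivation:
Step 0 (initial): 3 infected
Step 1: +9 new -> 12 infected
Step 2: +8 new -> 20 infected
Step 3: +8 new -> 28 infected
Step 4: +3 new -> 31 infected
Step 5: +1 new -> 32 infected
Step 6: +0 new -> 32 infected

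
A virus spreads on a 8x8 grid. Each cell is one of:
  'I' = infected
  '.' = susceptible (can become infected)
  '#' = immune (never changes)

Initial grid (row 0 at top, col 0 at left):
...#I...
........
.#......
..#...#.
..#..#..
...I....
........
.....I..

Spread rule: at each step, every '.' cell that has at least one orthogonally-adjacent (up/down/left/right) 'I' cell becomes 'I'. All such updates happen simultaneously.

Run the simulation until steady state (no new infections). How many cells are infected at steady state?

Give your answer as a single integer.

Answer: 58

Derivation:
Step 0 (initial): 3 infected
Step 1: +9 new -> 12 infected
Step 2: +13 new -> 25 infected
Step 3: +12 new -> 37 infected
Step 4: +12 new -> 49 infected
Step 5: +6 new -> 55 infected
Step 6: +3 new -> 58 infected
Step 7: +0 new -> 58 infected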